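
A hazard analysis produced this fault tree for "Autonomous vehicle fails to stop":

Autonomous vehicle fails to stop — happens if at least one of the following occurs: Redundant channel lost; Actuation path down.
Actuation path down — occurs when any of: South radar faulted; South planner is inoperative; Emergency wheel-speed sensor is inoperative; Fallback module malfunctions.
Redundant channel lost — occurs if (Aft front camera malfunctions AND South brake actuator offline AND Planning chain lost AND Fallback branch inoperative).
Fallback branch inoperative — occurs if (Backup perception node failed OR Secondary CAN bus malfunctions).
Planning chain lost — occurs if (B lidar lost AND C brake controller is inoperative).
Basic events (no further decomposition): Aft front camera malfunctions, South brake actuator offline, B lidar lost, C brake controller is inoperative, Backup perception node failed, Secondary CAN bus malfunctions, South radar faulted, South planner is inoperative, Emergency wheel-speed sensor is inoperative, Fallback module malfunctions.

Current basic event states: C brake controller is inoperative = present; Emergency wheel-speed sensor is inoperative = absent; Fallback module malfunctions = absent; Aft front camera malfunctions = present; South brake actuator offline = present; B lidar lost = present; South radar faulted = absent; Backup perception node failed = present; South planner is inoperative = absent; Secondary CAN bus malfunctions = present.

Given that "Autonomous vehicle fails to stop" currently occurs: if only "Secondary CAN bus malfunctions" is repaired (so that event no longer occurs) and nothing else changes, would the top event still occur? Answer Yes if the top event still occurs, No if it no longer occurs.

Yes

Counterfactual: set "Secondary CAN bus malfunctions" to not occurred.
Planning chain lost [AND]: B lidar lost=occurs, C brake controller is inoperative=occurs → all inputs occur → occurs.
Fallback branch inoperative [OR]: Backup perception node failed=occurs, Secondary CAN bus malfunctions=not → at least one input occurs → occurs.
Redundant channel lost [AND]: Aft front camera malfunctions=occurs, South brake actuator offline=occurs, Planning chain lost=occurs, Fallback branch inoperative=occurs → all inputs occur → occurs.
Actuation path down [OR]: South radar faulted=not, South planner is inoperative=not, Emergency wheel-speed sensor is inoperative=not, Fallback module malfunctions=not → no input occurs → does not occur.
Autonomous vehicle fails to stop [OR]: Redundant channel lost=occurs, Actuation path down=not → at least one input occurs → occurs.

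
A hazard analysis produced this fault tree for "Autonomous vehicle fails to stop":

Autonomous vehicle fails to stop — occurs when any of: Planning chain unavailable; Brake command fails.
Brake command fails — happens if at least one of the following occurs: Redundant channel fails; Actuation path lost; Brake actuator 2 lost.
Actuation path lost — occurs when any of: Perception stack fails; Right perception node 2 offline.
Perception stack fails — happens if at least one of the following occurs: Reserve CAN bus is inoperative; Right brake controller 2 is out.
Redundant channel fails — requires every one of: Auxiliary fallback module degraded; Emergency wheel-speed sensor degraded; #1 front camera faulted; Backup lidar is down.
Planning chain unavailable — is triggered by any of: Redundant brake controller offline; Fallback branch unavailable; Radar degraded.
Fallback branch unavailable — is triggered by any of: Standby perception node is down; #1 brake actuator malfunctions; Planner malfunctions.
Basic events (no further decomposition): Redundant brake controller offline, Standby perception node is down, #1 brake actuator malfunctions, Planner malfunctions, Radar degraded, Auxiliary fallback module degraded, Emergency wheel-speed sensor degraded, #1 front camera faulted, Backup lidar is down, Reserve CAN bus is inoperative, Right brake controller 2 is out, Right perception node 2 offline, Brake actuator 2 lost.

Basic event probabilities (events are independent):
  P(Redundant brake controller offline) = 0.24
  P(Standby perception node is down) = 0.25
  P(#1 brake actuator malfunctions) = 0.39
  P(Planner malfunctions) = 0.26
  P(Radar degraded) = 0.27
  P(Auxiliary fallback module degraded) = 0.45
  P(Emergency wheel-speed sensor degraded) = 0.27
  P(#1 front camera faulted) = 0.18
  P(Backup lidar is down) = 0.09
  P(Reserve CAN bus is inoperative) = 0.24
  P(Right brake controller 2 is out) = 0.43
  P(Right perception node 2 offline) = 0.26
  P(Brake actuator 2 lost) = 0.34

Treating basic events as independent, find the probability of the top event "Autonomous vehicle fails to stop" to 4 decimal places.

P(Fallback branch unavailable) [OR] = 1 − (1−0.25) × (1−0.39) × (1−0.26) = 0.661450
P(Planning chain unavailable) [OR] = 1 − (1−0.24) × (1−0.661450) × (1−0.27) = 0.812172
P(Redundant channel fails) [AND] = 0.45 × 0.27 × 0.18 × 0.09 = 0.001968
P(Perception stack fails) [OR] = 1 − (1−0.24) × (1−0.43) = 0.566800
P(Actuation path lost) [OR] = 1 − (1−0.566800) × (1−0.26) = 0.679432
P(Brake command fails) [OR] = 1 − (1−0.001968) × (1−0.679432) × (1−0.34) = 0.788841
P(Autonomous vehicle fails to stop) [OR] = 1 − (1−0.812172) × (1−0.788841) = 0.960338
Rounded to 4 decimal places: P(Autonomous vehicle fails to stop) ≈ 0.9603.

0.9603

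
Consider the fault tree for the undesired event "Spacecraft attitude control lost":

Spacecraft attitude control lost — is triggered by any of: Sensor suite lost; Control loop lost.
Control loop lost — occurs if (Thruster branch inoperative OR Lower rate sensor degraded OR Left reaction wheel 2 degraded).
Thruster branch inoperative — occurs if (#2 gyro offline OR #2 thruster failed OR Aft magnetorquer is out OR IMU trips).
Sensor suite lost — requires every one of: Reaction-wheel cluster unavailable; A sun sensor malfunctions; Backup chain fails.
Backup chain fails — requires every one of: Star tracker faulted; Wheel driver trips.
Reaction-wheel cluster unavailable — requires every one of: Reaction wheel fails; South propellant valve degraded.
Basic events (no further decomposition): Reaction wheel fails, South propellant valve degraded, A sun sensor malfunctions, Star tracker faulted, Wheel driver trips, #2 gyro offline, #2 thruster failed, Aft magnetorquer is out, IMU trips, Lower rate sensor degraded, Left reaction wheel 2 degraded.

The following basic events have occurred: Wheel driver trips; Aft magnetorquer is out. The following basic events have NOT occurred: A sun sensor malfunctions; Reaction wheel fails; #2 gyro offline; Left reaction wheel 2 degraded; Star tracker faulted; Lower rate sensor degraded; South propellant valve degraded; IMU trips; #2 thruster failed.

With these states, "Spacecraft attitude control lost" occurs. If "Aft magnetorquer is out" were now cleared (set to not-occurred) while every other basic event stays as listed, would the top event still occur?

No

Counterfactual: set "Aft magnetorquer is out" to not occurred.
Reaction-wheel cluster unavailable [AND]: Reaction wheel fails=not, South propellant valve degraded=not → not all inputs occur → does not occur.
Backup chain fails [AND]: Star tracker faulted=not, Wheel driver trips=occurs → not all inputs occur → does not occur.
Sensor suite lost [AND]: Reaction-wheel cluster unavailable=not, A sun sensor malfunctions=not, Backup chain fails=not → not all inputs occur → does not occur.
Thruster branch inoperative [OR]: #2 gyro offline=not, #2 thruster failed=not, Aft magnetorquer is out=not, IMU trips=not → no input occurs → does not occur.
Control loop lost [OR]: Thruster branch inoperative=not, Lower rate sensor degraded=not, Left reaction wheel 2 degraded=not → no input occurs → does not occur.
Spacecraft attitude control lost [OR]: Sensor suite lost=not, Control loop lost=not → no input occurs → does not occur.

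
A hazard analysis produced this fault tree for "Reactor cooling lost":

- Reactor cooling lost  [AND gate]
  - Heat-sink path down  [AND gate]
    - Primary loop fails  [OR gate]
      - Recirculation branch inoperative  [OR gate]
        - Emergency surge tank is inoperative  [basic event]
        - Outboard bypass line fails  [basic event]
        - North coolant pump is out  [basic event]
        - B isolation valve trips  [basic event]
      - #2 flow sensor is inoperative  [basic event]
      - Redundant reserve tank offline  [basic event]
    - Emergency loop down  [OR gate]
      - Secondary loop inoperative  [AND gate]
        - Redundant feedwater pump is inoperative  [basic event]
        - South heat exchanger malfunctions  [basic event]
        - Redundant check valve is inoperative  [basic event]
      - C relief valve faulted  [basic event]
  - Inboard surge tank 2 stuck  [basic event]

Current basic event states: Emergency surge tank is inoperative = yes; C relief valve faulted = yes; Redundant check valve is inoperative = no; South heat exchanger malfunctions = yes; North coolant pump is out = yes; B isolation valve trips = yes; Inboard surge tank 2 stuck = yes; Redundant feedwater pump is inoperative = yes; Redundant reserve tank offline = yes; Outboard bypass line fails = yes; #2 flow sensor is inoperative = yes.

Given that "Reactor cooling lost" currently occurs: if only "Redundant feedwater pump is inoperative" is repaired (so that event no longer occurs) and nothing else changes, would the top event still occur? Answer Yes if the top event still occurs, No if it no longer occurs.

Counterfactual: set "Redundant feedwater pump is inoperative" to not occurred.
Recirculation branch inoperative [OR]: Emergency surge tank is inoperative=occurs, Outboard bypass line fails=occurs, North coolant pump is out=occurs, B isolation valve trips=occurs → at least one input occurs → occurs.
Primary loop fails [OR]: Recirculation branch inoperative=occurs, #2 flow sensor is inoperative=occurs, Redundant reserve tank offline=occurs → at least one input occurs → occurs.
Secondary loop inoperative [AND]: Redundant feedwater pump is inoperative=not, South heat exchanger malfunctions=occurs, Redundant check valve is inoperative=not → not all inputs occur → does not occur.
Emergency loop down [OR]: Secondary loop inoperative=not, C relief valve faulted=occurs → at least one input occurs → occurs.
Heat-sink path down [AND]: Primary loop fails=occurs, Emergency loop down=occurs → all inputs occur → occurs.
Reactor cooling lost [AND]: Heat-sink path down=occurs, Inboard surge tank 2 stuck=occurs → all inputs occur → occurs.

Yes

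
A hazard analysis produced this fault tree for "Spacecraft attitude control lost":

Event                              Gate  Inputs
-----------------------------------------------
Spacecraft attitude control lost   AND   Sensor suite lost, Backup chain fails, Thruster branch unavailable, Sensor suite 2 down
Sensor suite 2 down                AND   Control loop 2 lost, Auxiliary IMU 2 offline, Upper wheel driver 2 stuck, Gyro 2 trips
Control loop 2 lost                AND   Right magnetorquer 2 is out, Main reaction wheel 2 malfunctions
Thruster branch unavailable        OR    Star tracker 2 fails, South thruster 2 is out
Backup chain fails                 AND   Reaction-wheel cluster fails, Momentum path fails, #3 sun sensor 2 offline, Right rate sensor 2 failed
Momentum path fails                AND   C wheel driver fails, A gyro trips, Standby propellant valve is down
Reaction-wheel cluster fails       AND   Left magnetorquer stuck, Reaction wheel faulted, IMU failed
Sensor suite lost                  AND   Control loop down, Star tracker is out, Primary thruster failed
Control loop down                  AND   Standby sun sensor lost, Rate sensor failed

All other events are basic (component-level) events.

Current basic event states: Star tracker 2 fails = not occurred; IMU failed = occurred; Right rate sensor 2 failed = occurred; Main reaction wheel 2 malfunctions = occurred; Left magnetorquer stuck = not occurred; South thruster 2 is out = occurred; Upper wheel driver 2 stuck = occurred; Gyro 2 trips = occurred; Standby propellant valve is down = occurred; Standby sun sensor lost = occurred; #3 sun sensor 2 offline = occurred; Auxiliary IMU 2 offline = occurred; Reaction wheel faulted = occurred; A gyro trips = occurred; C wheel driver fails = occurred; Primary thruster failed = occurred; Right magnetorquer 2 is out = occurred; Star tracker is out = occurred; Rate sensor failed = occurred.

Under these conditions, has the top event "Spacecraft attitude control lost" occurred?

Control loop down [AND]: Standby sun sensor lost=occurs, Rate sensor failed=occurs → all inputs occur → occurs.
Sensor suite lost [AND]: Control loop down=occurs, Star tracker is out=occurs, Primary thruster failed=occurs → all inputs occur → occurs.
Reaction-wheel cluster fails [AND]: Left magnetorquer stuck=not, Reaction wheel faulted=occurs, IMU failed=occurs → not all inputs occur → does not occur.
Momentum path fails [AND]: C wheel driver fails=occurs, A gyro trips=occurs, Standby propellant valve is down=occurs → all inputs occur → occurs.
Backup chain fails [AND]: Reaction-wheel cluster fails=not, Momentum path fails=occurs, #3 sun sensor 2 offline=occurs, Right rate sensor 2 failed=occurs → not all inputs occur → does not occur.
Thruster branch unavailable [OR]: Star tracker 2 fails=not, South thruster 2 is out=occurs → at least one input occurs → occurs.
Control loop 2 lost [AND]: Right magnetorquer 2 is out=occurs, Main reaction wheel 2 malfunctions=occurs → all inputs occur → occurs.
Sensor suite 2 down [AND]: Control loop 2 lost=occurs, Auxiliary IMU 2 offline=occurs, Upper wheel driver 2 stuck=occurs, Gyro 2 trips=occurs → all inputs occur → occurs.
Spacecraft attitude control lost [AND]: Sensor suite lost=occurs, Backup chain fails=not, Thruster branch unavailable=occurs, Sensor suite 2 down=occurs → not all inputs occur → does not occur.

No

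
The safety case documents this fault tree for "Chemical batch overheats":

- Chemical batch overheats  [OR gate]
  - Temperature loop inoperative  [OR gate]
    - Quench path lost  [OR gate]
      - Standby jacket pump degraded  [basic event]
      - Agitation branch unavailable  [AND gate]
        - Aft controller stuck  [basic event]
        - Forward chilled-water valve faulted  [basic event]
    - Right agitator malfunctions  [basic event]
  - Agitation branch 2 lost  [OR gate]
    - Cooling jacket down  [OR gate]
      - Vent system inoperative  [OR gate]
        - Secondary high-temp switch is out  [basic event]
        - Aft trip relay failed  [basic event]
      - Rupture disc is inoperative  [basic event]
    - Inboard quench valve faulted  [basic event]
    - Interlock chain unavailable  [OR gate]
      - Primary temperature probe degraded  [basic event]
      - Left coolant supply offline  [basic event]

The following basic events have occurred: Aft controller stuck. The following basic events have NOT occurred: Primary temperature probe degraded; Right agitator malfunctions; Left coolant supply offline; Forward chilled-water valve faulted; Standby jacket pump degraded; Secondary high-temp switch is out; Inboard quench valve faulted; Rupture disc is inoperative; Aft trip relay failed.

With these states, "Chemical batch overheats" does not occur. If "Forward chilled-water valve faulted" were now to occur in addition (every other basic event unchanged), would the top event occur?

Yes

Counterfactual: set "Forward chilled-water valve faulted" to occurred.
Agitation branch unavailable [AND]: Aft controller stuck=occurs, Forward chilled-water valve faulted=occurs → all inputs occur → occurs.
Quench path lost [OR]: Standby jacket pump degraded=not, Agitation branch unavailable=occurs → at least one input occurs → occurs.
Temperature loop inoperative [OR]: Quench path lost=occurs, Right agitator malfunctions=not → at least one input occurs → occurs.
Vent system inoperative [OR]: Secondary high-temp switch is out=not, Aft trip relay failed=not → no input occurs → does not occur.
Cooling jacket down [OR]: Vent system inoperative=not, Rupture disc is inoperative=not → no input occurs → does not occur.
Interlock chain unavailable [OR]: Primary temperature probe degraded=not, Left coolant supply offline=not → no input occurs → does not occur.
Agitation branch 2 lost [OR]: Cooling jacket down=not, Inboard quench valve faulted=not, Interlock chain unavailable=not → no input occurs → does not occur.
Chemical batch overheats [OR]: Temperature loop inoperative=occurs, Agitation branch 2 lost=not → at least one input occurs → occurs.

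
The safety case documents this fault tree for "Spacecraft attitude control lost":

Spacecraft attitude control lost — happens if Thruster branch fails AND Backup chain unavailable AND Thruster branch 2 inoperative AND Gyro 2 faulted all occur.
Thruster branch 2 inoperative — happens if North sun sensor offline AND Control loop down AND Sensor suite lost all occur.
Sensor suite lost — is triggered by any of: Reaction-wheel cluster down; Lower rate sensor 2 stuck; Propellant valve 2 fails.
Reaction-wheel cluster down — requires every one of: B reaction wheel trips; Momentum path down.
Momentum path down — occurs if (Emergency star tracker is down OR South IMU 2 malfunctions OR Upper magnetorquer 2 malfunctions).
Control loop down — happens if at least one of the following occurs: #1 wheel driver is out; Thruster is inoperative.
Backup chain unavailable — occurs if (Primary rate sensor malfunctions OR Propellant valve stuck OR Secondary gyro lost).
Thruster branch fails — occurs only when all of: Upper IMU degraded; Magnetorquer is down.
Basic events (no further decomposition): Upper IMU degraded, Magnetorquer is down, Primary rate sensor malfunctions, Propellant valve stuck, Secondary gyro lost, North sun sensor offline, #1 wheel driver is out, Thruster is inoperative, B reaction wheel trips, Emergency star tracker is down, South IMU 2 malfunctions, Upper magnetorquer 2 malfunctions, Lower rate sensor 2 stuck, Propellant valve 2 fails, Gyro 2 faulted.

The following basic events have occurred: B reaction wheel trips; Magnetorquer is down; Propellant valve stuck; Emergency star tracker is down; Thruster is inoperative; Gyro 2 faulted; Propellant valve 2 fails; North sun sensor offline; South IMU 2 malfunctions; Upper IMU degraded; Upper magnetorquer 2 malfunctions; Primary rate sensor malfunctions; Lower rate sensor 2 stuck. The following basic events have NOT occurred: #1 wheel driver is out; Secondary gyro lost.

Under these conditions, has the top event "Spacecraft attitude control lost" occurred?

Yes

Thruster branch fails [AND]: Upper IMU degraded=occurs, Magnetorquer is down=occurs → all inputs occur → occurs.
Backup chain unavailable [OR]: Primary rate sensor malfunctions=occurs, Propellant valve stuck=occurs, Secondary gyro lost=not → at least one input occurs → occurs.
Control loop down [OR]: #1 wheel driver is out=not, Thruster is inoperative=occurs → at least one input occurs → occurs.
Momentum path down [OR]: Emergency star tracker is down=occurs, South IMU 2 malfunctions=occurs, Upper magnetorquer 2 malfunctions=occurs → at least one input occurs → occurs.
Reaction-wheel cluster down [AND]: B reaction wheel trips=occurs, Momentum path down=occurs → all inputs occur → occurs.
Sensor suite lost [OR]: Reaction-wheel cluster down=occurs, Lower rate sensor 2 stuck=occurs, Propellant valve 2 fails=occurs → at least one input occurs → occurs.
Thruster branch 2 inoperative [AND]: North sun sensor offline=occurs, Control loop down=occurs, Sensor suite lost=occurs → all inputs occur → occurs.
Spacecraft attitude control lost [AND]: Thruster branch fails=occurs, Backup chain unavailable=occurs, Thruster branch 2 inoperative=occurs, Gyro 2 faulted=occurs → all inputs occur → occurs.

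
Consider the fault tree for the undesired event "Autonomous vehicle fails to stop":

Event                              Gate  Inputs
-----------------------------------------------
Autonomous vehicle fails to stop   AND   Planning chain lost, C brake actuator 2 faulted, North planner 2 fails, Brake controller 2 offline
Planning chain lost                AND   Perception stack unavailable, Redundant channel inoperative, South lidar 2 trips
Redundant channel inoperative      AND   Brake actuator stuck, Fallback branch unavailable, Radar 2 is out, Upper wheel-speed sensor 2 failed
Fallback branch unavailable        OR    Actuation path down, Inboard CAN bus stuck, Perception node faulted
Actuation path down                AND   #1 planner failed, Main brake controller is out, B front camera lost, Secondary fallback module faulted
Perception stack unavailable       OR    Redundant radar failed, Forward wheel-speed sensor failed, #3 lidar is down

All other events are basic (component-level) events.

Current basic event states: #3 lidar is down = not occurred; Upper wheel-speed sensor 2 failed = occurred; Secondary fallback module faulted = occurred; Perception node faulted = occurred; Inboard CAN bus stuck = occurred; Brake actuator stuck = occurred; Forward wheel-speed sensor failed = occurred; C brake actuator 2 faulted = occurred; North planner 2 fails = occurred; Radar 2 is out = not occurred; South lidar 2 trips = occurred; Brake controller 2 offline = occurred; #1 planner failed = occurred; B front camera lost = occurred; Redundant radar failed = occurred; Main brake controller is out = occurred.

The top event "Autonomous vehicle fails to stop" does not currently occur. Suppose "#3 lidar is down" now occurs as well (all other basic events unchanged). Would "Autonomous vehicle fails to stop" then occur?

No

Counterfactual: set "#3 lidar is down" to occurred.
Perception stack unavailable [OR]: Redundant radar failed=occurs, Forward wheel-speed sensor failed=occurs, #3 lidar is down=occurs → at least one input occurs → occurs.
Actuation path down [AND]: #1 planner failed=occurs, Main brake controller is out=occurs, B front camera lost=occurs, Secondary fallback module faulted=occurs → all inputs occur → occurs.
Fallback branch unavailable [OR]: Actuation path down=occurs, Inboard CAN bus stuck=occurs, Perception node faulted=occurs → at least one input occurs → occurs.
Redundant channel inoperative [AND]: Brake actuator stuck=occurs, Fallback branch unavailable=occurs, Radar 2 is out=not, Upper wheel-speed sensor 2 failed=occurs → not all inputs occur → does not occur.
Planning chain lost [AND]: Perception stack unavailable=occurs, Redundant channel inoperative=not, South lidar 2 trips=occurs → not all inputs occur → does not occur.
Autonomous vehicle fails to stop [AND]: Planning chain lost=not, C brake actuator 2 faulted=occurs, North planner 2 fails=occurs, Brake controller 2 offline=occurs → not all inputs occur → does not occur.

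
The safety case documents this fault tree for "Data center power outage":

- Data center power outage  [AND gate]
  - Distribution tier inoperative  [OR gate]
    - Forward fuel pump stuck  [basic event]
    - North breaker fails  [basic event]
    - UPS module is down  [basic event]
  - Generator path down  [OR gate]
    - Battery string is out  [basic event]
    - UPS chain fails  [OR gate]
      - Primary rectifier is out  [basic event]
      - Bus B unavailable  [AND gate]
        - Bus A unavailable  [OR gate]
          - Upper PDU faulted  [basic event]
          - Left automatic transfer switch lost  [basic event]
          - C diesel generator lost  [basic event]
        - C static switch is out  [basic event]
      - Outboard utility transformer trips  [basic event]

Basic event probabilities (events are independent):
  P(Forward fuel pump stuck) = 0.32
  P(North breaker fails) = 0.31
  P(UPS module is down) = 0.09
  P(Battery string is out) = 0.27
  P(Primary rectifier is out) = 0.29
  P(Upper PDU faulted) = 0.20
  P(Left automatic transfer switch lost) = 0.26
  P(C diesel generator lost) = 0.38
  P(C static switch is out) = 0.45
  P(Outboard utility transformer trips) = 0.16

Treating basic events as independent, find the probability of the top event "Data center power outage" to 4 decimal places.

P(Distribution tier inoperative) [OR] = 1 − (1−0.32) × (1−0.31) × (1−0.09) = 0.573028
P(Bus A unavailable) [OR] = 1 − (1−0.20) × (1−0.26) × (1−0.38) = 0.632960
P(Bus B unavailable) [AND] = 0.632960 × 0.45 = 0.284832
P(UPS chain fails) [OR] = 1 − (1−0.29) × (1−0.284832) × (1−0.16) = 0.573474
P(Generator path down) [OR] = 1 − (1−0.27) × (1−0.573474) = 0.688636
P(Data center power outage) [AND] = 0.573028 × 0.688636 = 0.394608
Rounded to 4 decimal places: P(Data center power outage) ≈ 0.3946.

0.3946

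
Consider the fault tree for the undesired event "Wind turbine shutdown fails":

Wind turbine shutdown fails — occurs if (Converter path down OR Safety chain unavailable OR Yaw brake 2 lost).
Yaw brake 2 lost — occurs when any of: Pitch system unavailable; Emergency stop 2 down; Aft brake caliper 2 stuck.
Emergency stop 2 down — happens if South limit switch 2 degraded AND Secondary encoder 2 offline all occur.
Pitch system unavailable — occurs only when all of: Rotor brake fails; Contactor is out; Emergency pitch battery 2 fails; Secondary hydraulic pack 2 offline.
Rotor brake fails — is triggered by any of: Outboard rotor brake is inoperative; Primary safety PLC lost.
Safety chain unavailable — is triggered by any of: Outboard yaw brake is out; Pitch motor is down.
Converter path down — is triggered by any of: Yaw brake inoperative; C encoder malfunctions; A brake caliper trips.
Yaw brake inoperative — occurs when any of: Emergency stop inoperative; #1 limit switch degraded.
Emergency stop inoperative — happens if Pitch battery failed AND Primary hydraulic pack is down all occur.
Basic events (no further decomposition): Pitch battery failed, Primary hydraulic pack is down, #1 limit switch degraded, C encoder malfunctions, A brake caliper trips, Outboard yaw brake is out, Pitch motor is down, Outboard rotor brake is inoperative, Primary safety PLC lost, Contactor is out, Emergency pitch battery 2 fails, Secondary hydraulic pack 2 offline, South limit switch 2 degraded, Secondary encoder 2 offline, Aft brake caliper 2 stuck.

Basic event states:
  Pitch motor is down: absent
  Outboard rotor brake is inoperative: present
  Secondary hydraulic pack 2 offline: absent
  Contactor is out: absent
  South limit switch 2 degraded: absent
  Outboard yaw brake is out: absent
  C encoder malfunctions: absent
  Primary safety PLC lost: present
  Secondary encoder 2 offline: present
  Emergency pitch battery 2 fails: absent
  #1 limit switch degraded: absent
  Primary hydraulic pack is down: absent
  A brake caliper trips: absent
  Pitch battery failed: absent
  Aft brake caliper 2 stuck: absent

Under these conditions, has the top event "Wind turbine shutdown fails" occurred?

Emergency stop inoperative [AND]: Pitch battery failed=not, Primary hydraulic pack is down=not → not all inputs occur → does not occur.
Yaw brake inoperative [OR]: Emergency stop inoperative=not, #1 limit switch degraded=not → no input occurs → does not occur.
Converter path down [OR]: Yaw brake inoperative=not, C encoder malfunctions=not, A brake caliper trips=not → no input occurs → does not occur.
Safety chain unavailable [OR]: Outboard yaw brake is out=not, Pitch motor is down=not → no input occurs → does not occur.
Rotor brake fails [OR]: Outboard rotor brake is inoperative=occurs, Primary safety PLC lost=occurs → at least one input occurs → occurs.
Pitch system unavailable [AND]: Rotor brake fails=occurs, Contactor is out=not, Emergency pitch battery 2 fails=not, Secondary hydraulic pack 2 offline=not → not all inputs occur → does not occur.
Emergency stop 2 down [AND]: South limit switch 2 degraded=not, Secondary encoder 2 offline=occurs → not all inputs occur → does not occur.
Yaw brake 2 lost [OR]: Pitch system unavailable=not, Emergency stop 2 down=not, Aft brake caliper 2 stuck=not → no input occurs → does not occur.
Wind turbine shutdown fails [OR]: Converter path down=not, Safety chain unavailable=not, Yaw brake 2 lost=not → no input occurs → does not occur.

No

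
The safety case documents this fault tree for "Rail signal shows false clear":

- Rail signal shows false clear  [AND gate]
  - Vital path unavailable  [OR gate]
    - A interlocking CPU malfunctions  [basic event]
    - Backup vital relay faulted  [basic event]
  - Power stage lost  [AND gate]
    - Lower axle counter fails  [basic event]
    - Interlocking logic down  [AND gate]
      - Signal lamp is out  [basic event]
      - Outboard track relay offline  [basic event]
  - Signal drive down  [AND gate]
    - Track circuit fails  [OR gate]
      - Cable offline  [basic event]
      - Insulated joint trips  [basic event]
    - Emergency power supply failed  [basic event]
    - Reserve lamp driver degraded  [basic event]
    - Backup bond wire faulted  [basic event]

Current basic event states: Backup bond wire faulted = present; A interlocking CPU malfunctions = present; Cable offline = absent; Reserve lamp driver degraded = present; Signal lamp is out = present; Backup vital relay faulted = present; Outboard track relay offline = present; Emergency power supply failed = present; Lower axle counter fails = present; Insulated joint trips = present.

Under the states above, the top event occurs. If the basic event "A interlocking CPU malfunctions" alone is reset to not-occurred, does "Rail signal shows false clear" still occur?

Counterfactual: set "A interlocking CPU malfunctions" to not occurred.
Vital path unavailable [OR]: A interlocking CPU malfunctions=not, Backup vital relay faulted=occurs → at least one input occurs → occurs.
Interlocking logic down [AND]: Signal lamp is out=occurs, Outboard track relay offline=occurs → all inputs occur → occurs.
Power stage lost [AND]: Lower axle counter fails=occurs, Interlocking logic down=occurs → all inputs occur → occurs.
Track circuit fails [OR]: Cable offline=not, Insulated joint trips=occurs → at least one input occurs → occurs.
Signal drive down [AND]: Track circuit fails=occurs, Emergency power supply failed=occurs, Reserve lamp driver degraded=occurs, Backup bond wire faulted=occurs → all inputs occur → occurs.
Rail signal shows false clear [AND]: Vital path unavailable=occurs, Power stage lost=occurs, Signal drive down=occurs → all inputs occur → occurs.

Yes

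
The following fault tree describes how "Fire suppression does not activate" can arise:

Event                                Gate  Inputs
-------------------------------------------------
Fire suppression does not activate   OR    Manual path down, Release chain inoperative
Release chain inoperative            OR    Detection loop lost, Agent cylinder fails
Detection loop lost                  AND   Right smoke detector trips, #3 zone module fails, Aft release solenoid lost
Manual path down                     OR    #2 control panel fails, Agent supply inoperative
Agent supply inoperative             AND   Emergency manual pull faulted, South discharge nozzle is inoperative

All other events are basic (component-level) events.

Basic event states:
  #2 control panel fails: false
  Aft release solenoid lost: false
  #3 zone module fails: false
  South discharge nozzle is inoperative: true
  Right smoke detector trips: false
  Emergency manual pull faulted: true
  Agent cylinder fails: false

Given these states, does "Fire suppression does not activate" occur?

Agent supply inoperative [AND]: Emergency manual pull faulted=occurs, South discharge nozzle is inoperative=occurs → all inputs occur → occurs.
Manual path down [OR]: #2 control panel fails=not, Agent supply inoperative=occurs → at least one input occurs → occurs.
Detection loop lost [AND]: Right smoke detector trips=not, #3 zone module fails=not, Aft release solenoid lost=not → not all inputs occur → does not occur.
Release chain inoperative [OR]: Detection loop lost=not, Agent cylinder fails=not → no input occurs → does not occur.
Fire suppression does not activate [OR]: Manual path down=occurs, Release chain inoperative=not → at least one input occurs → occurs.

Yes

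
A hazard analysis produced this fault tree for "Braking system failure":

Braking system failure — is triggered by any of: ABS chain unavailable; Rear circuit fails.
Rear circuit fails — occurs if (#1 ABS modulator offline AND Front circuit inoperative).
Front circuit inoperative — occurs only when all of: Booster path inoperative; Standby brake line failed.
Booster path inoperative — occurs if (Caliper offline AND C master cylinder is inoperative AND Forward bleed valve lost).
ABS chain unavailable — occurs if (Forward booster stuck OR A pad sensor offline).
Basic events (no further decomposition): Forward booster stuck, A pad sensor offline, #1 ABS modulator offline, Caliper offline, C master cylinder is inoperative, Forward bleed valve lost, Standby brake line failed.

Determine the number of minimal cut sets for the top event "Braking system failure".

ABS chain unavailable [OR]: union of children's cut sets → 2 cut set(s).
Booster path inoperative [AND]: one cut set from each child combined → 1 × 1 × 1 = 1 cut set(s).
Front circuit inoperative [AND]: one cut set from each child combined → 1 × 1 = 1 cut set(s).
Rear circuit fails [AND]: one cut set from each child combined → 1 × 1 = 1 cut set(s).
Braking system failure [OR]: union of children's cut sets → 3 cut set(s).
Minimal cut sets: {Forward booster stuck}; {A pad sensor offline}; {#1 ABS modulator offline, C master cylinder is inoperative, Caliper offline, Forward bleed valve lost, Standby brake line failed}.

3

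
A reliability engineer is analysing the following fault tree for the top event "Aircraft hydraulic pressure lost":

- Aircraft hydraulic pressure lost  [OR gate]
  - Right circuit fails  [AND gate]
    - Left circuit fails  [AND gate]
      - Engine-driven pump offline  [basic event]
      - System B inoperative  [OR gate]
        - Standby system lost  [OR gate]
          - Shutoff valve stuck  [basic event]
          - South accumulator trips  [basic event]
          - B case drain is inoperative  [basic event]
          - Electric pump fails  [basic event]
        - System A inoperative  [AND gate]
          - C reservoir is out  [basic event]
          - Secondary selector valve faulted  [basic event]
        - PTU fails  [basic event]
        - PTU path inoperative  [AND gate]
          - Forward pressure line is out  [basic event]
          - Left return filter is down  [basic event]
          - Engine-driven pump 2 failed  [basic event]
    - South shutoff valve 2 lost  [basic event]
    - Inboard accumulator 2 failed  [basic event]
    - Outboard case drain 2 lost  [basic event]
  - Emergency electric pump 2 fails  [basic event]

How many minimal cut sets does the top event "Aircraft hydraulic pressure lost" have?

Standby system lost [OR]: union of children's cut sets → 4 cut set(s).
System A inoperative [AND]: one cut set from each child combined → 1 × 1 = 1 cut set(s).
PTU path inoperative [AND]: one cut set from each child combined → 1 × 1 × 1 = 1 cut set(s).
System B inoperative [OR]: union of children's cut sets → 7 cut set(s).
Left circuit fails [AND]: one cut set from each child combined → 1 × 7 = 7 cut set(s).
Right circuit fails [AND]: one cut set from each child combined → 7 × 1 × 1 × 1 = 7 cut set(s).
Aircraft hydraulic pressure lost [OR]: union of children's cut sets → 8 cut set(s).
Minimal cut sets: {Engine-driven pump offline, Inboard accumulator 2 failed, Outboard case drain 2 lost, Shutoff valve stuck, South shutoff valve 2 lost}; {Engine-driven pump offline, Inboard accumulator 2 failed, Outboard case drain 2 lost, South accumulator trips, South shutoff valve 2 lost}; {B case drain is inoperative, Engine-driven pump offline, Inboard accumulator 2 failed, Outboard case drain 2 lost, South shutoff valve 2 lost}; {Electric pump fails, Engine-driven pump offline, Inboard accumulator 2 failed, Outboard case drain 2 lost, South shutoff valve 2 lost}; {C reservoir is out, Engine-driven pump offline, Inboard accumulator 2 failed, Outboard case drain 2 lost, Secondary selector valve faulted, South shutoff valve 2 lost}; {Engine-driven pump offline, Inboard accumulator 2 failed, Outboard case drain 2 lost, PTU fails, South shutoff valve 2 lost}; {Engine-driven pump 2 failed, Engine-driven pump offline, Forward pressure line is out, Inboard accumulator 2 failed, Left return filter is down, Outboard case drain 2 lost, South shutoff valve 2 lost}; {Emergency electric pump 2 fails}.

8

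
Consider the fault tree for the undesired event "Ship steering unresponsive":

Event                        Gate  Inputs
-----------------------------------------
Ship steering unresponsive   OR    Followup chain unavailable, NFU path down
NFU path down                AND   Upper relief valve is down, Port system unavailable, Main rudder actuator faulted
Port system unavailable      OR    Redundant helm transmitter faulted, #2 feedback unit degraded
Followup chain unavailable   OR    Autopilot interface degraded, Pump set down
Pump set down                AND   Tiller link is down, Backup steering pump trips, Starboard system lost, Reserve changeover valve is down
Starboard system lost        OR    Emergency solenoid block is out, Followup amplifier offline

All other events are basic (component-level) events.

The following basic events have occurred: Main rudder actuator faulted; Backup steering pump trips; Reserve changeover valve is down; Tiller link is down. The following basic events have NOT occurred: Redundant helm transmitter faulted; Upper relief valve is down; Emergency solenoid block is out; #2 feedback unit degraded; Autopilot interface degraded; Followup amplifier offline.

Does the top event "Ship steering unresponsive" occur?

No

Starboard system lost [OR]: Emergency solenoid block is out=not, Followup amplifier offline=not → no input occurs → does not occur.
Pump set down [AND]: Tiller link is down=occurs, Backup steering pump trips=occurs, Starboard system lost=not, Reserve changeover valve is down=occurs → not all inputs occur → does not occur.
Followup chain unavailable [OR]: Autopilot interface degraded=not, Pump set down=not → no input occurs → does not occur.
Port system unavailable [OR]: Redundant helm transmitter faulted=not, #2 feedback unit degraded=not → no input occurs → does not occur.
NFU path down [AND]: Upper relief valve is down=not, Port system unavailable=not, Main rudder actuator faulted=occurs → not all inputs occur → does not occur.
Ship steering unresponsive [OR]: Followup chain unavailable=not, NFU path down=not → no input occurs → does not occur.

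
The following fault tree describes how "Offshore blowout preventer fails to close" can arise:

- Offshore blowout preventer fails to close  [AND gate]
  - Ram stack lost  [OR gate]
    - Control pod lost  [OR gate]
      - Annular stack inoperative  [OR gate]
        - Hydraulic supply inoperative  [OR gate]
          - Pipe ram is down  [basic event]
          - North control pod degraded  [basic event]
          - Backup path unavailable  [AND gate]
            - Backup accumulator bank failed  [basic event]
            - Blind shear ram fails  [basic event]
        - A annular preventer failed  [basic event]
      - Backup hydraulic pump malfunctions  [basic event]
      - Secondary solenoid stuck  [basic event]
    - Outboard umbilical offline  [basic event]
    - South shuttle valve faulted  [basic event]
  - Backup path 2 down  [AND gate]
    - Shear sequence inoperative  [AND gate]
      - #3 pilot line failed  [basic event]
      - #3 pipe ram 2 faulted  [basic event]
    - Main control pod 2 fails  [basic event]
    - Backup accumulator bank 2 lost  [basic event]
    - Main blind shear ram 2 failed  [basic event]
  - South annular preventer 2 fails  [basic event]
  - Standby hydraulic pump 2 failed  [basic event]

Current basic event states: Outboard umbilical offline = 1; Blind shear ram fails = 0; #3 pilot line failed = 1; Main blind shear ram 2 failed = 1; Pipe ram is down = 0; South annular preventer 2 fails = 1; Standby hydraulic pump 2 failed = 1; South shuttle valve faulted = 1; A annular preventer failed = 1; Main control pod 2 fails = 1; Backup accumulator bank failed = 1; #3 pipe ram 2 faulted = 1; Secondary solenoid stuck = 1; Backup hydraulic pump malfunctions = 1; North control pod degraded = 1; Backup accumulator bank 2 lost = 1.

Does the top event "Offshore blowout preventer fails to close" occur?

Yes

Backup path unavailable [AND]: Backup accumulator bank failed=occurs, Blind shear ram fails=not → not all inputs occur → does not occur.
Hydraulic supply inoperative [OR]: Pipe ram is down=not, North control pod degraded=occurs, Backup path unavailable=not → at least one input occurs → occurs.
Annular stack inoperative [OR]: Hydraulic supply inoperative=occurs, A annular preventer failed=occurs → at least one input occurs → occurs.
Control pod lost [OR]: Annular stack inoperative=occurs, Backup hydraulic pump malfunctions=occurs, Secondary solenoid stuck=occurs → at least one input occurs → occurs.
Ram stack lost [OR]: Control pod lost=occurs, Outboard umbilical offline=occurs, South shuttle valve faulted=occurs → at least one input occurs → occurs.
Shear sequence inoperative [AND]: #3 pilot line failed=occurs, #3 pipe ram 2 faulted=occurs → all inputs occur → occurs.
Backup path 2 down [AND]: Shear sequence inoperative=occurs, Main control pod 2 fails=occurs, Backup accumulator bank 2 lost=occurs, Main blind shear ram 2 failed=occurs → all inputs occur → occurs.
Offshore blowout preventer fails to close [AND]: Ram stack lost=occurs, Backup path 2 down=occurs, South annular preventer 2 fails=occurs, Standby hydraulic pump 2 failed=occurs → all inputs occur → occurs.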